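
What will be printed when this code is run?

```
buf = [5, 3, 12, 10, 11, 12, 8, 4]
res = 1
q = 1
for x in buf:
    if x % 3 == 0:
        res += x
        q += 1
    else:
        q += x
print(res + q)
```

x=5: not %3==0; q=6
x=3: %3==0, res = 1+3 = 4; q=7
x=12: %3==0, res = 4+12 = 16; q=8
x=10: not %3==0; q=18
x=11: not %3==0; q=29
x=12: %3==0, res = 16+12 = 28; q=30
x=8: not %3==0; q=38
x=4: not %3==0; q=42
res+q = 28+42 = 70

70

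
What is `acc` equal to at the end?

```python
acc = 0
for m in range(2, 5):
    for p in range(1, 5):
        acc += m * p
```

90

m=2,p=1: acc = 0+2 = 2
m=2,p=2: acc = 2+4 = 6
m=2,p=3: acc = 6+6 = 12
m=2,p=4: acc = 12+8 = 20
m=3,p=1: acc = 20+3 = 23
m=3,p=2: acc = 23+6 = 29
m=3,p=3: acc = 29+9 = 38
m=3,p=4: acc = 38+12 = 50
m=4,p=1: acc = 50+4 = 54
m=4,p=2: acc = 54+8 = 62
m=4,p=3: acc = 62+12 = 74
m=4,p=4: acc = 74+16 = 90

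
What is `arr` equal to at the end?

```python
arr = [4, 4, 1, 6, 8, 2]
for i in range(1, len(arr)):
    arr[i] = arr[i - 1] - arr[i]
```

i=1: arr[1] = 4-4 = 0 → [4, 0, 1, 6, 8, 2]
i=2: arr[2] = 0-1 = -1 → [4, 0, -1, 6, 8, 2]
i=3: arr[3] = (-1)-6 = -7 → [4, 0, -1, -7, 8, 2]
i=4: arr[4] = (-7)-8 = -15 → [4, 0, -1, -7, -15, 2]
i=5: arr[5] = (-15)-2 = -17 → [4, 0, -1, -7, -15, -17]

[4, 0, -1, -7, -15, -17]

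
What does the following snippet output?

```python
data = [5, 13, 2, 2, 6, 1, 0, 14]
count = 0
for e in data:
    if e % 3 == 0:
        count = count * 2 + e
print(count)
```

e=5: not %3==0
e=13: not %3==0
e=2: not %3==0
e=2: not %3==0
e=6: %3==0, count = 0*2+6 = 6
e=1: not %3==0
e=0: %3==0, count = 6*2+0 = 12
e=14: not %3==0

12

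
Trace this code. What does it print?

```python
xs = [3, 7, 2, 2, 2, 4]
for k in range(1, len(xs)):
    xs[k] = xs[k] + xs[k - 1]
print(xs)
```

k=1: xs[1] = 7+3 = 10 → [3, 10, 2, 2, 2, 4]
k=2: xs[2] = 2+10 = 12 → [3, 10, 12, 2, 2, 4]
k=3: xs[3] = 2+12 = 14 → [3, 10, 12, 14, 2, 4]
k=4: xs[4] = 2+14 = 16 → [3, 10, 12, 14, 16, 4]
k=5: xs[5] = 4+16 = 20 → [3, 10, 12, 14, 16, 20]

[3, 10, 12, 14, 16, 20]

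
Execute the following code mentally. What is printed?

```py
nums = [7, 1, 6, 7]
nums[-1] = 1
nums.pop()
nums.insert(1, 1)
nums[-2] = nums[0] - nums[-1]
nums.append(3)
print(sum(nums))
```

18

nums[-1] = 1 → [7, 1, 6, 1]
pop() removes 1 → [7, 1, 6]
insert 1 at 1 → [7, 1, 1, 6]
nums[-2] = nums[0]-nums[-1] = 7-6 = 1 → [7, 1, 1, 6]
append 3 → [7, 1, 1, 6, 3]
sum = 18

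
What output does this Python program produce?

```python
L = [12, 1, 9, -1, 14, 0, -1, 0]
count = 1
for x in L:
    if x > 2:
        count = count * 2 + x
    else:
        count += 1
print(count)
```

97

x=12: >2, count = 1*2+12 = 14
x=1: not >2, count = 14+1 = 15
x=9: >2, count = 15*2+9 = 39
x=-1: not >2, count = 39+1 = 40
x=14: >2, count = 40*2+14 = 94
x=0: not >2, count = 94+1 = 95
x=-1: not >2, count = 95+1 = 96
x=0: not >2, count = 96+1 = 97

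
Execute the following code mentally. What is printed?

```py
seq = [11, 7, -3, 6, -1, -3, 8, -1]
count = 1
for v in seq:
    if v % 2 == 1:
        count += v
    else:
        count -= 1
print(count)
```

9

v=11: odd, count = 1+11 = 12
v=7: odd, count = 12+7 = 19
v=-3: odd, count = 19+(-3) = 16
v=6: not odd, count = 16-1 = 15
v=-1: odd, count = 15+(-1) = 14
v=-3: odd, count = 14+(-3) = 11
v=8: not odd, count = 11-1 = 10
v=-1: odd, count = 10+(-1) = 9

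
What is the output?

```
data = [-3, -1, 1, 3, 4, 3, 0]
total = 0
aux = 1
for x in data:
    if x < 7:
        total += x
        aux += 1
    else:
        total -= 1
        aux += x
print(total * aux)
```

x=-3: <7, total = 0+(-3) = -3; aux=2
x=-1: <7, total = (-3)+(-1) = -4; aux=3
x=1: <7, total = (-4)+1 = -3; aux=4
x=3: <7, total = (-3)+3 = 0; aux=5
x=4: <7, total = 0+4 = 4; aux=6
x=3: <7, total = 4+3 = 7; aux=7
x=0: <7, total = 7+0 = 7; aux=8
total*aux = 7*8 = 56

56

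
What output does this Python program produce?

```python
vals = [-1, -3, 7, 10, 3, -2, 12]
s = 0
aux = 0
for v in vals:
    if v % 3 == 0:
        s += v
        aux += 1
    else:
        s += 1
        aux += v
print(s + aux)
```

33

v=-1: not %3==0, s = 0+1 = 1; aux=-1
v=-3: %3==0, s = 1+(-3) = -2; aux=0
v=7: not %3==0, s = (-2)+1 = -1; aux=7
v=10: not %3==0, s = (-1)+1 = 0; aux=17
v=3: %3==0, s = 0+3 = 3; aux=18
v=-2: not %3==0, s = 3+1 = 4; aux=16
v=12: %3==0, s = 4+12 = 16; aux=17
s+aux = 16+17 = 33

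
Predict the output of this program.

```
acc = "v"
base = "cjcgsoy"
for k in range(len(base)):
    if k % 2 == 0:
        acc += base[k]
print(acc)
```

vccsy

k=0: add 'c' → 'vc'
k=1: skip
k=2: add 'c' → 'vcc'
k=3: skip
k=4: add 's' → 'vccs'
k=5: skip
k=6: add 'y' → 'vccsy'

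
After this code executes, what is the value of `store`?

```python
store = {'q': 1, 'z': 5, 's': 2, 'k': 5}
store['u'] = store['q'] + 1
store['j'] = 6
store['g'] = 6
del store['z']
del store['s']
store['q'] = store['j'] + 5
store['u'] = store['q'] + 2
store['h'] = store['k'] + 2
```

store['u'] = store['q']+1 = 2 → {'q': 1, 'z': 5, 's': 2, 'k': 5, 'u': 2}
store['j'] = 6 → {'q': 1, 'z': 5, 's': 2, 'k': 5, 'u': 2, 'j': 6}
store['g'] = 6 → {'q': 1, 'z': 5, 's': 2, 'k': 5, 'u': 2, 'j': 6, 'g': 6}
del 'z' → {'q': 1, 's': 2, 'k': 5, 'u': 2, 'j': 6, 'g': 6}
del 's' → {'q': 1, 'k': 5, 'u': 2, 'j': 6, 'g': 6}
store['q'] = store['j']+5 = 11 → {'q': 11, 'k': 5, 'u': 2, 'j': 6, 'g': 6}
store['u'] = store['q']+2 = 13 → {'q': 11, 'k': 5, 'u': 13, 'j': 6, 'g': 6}
store['h'] = store['k']+2 = 7 → {'q': 11, 'k': 5, 'u': 13, 'j': 6, 'g': 6, 'h': 7}

{'q': 11, 'k': 5, 'u': 13, 'j': 6, 'g': 6, 'h': 7}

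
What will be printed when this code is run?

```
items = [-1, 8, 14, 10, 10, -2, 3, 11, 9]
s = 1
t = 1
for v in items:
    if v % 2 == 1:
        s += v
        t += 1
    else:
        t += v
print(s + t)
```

68

v=-1: odd, s = 1+(-1) = 0; t=2
v=8: not odd; t=10
v=14: not odd; t=24
v=10: not odd; t=34
v=10: not odd; t=44
v=-2: not odd; t=42
v=3: odd, s = 0+3 = 3; t=43
v=11: odd, s = 3+11 = 14; t=44
v=9: odd, s = 14+9 = 23; t=45
s+t = 23+45 = 68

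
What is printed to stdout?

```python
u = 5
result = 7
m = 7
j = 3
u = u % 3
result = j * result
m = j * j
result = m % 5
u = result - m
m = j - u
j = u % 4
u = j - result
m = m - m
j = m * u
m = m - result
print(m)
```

-4

u = 5%3 = 2
result = 3*7 = 21
m = 3*3 = 9
result = 9%5 = 4
u = 4-9 = -5
m = 3-(-5) = 8
j = (-5)%4 = 3
u = 3-4 = -1
m = 8-8 = 0
j = 0*(-1) = 0
m = 0-4 = -4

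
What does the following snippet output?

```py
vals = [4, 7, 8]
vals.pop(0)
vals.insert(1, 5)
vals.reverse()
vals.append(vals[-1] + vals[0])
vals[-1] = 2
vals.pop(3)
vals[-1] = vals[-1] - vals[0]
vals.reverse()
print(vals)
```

[-1, 5, 8]

pop(0) removes 4 → [7, 8]
insert 5 at 1 → [7, 5, 8]
reverse → [8, 5, 7]
append vals[-1]+vals[0] = 7+8 = 15 → [8, 5, 7, 15]
vals[-1] = 2 → [8, 5, 7, 2]
pop(3) removes 2 → [8, 5, 7]
vals[-1] = vals[-1]-vals[0] = 7-8 = -1 → [8, 5, -1]
reverse → [-1, 5, 8]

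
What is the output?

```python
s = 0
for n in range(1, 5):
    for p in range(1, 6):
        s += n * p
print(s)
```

n=1,p=1: s = 0+1 = 1
n=1,p=2: s = 1+2 = 3
n=1,p=3: s = 3+3 = 6
n=1,p=4: s = 6+4 = 10
n=1,p=5: s = 10+5 = 15
n=2,p=1: s = 15+2 = 17
n=2,p=2: s = 17+4 = 21
n=2,p=3: s = 21+6 = 27
n=2,p=4: s = 27+8 = 35
n=2,p=5: s = 35+10 = 45
n=3,p=1: s = 45+3 = 48
n=3,p=2: s = 48+6 = 54
n=3,p=3: s = 54+9 = 63
n=3,p=4: s = 63+12 = 75
n=3,p=5: s = 75+15 = 90
n=4,p=1: s = 90+4 = 94
n=4,p=2: s = 94+8 = 102
n=4,p=3: s = 102+12 = 114
n=4,p=4: s = 114+16 = 130
n=4,p=5: s = 130+20 = 150

150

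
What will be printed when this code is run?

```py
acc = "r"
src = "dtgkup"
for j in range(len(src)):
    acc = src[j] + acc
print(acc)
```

j=0: prepend 'd' → 'dr'
j=1: prepend 't' → 'tdr'
j=2: prepend 'g' → 'gtdr'
j=3: prepend 'k' → 'kgtdr'
j=4: prepend 'u' → 'ukgtdr'
j=5: prepend 'p' → 'pukgtdr'

pukgtdr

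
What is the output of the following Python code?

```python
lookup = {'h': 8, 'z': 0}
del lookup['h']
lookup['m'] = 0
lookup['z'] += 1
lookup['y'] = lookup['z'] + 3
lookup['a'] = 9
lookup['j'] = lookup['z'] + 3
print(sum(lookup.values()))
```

18

del 'h' → {'z': 0}
lookup['m'] = 0 → {'z': 0, 'm': 0}
lookup['z'] = 0+1 = 1 → {'z': 1, 'm': 0}
lookup['y'] = lookup['z']+3 = 4 → {'z': 1, 'm': 0, 'y': 4}
lookup['a'] = 9 → {'z': 1, 'm': 0, 'y': 4, 'a': 9}
lookup['j'] = lookup['z']+3 = 4 → {'z': 1, 'm': 0, 'y': 4, 'a': 9, 'j': 4}
sum of values = 18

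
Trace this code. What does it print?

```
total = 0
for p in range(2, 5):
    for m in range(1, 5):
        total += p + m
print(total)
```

p=2,m=1: total = 0+3 = 3
p=2,m=2: total = 3+4 = 7
p=2,m=3: total = 7+5 = 12
p=2,m=4: total = 12+6 = 18
p=3,m=1: total = 18+4 = 22
p=3,m=2: total = 22+5 = 27
p=3,m=3: total = 27+6 = 33
p=3,m=4: total = 33+7 = 40
p=4,m=1: total = 40+5 = 45
p=4,m=2: total = 45+6 = 51
p=4,m=3: total = 51+7 = 58
p=4,m=4: total = 58+8 = 66

66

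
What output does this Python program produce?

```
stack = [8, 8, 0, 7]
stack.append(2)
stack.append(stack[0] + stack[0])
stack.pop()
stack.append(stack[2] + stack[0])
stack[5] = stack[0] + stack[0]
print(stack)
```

append 2 → [8, 8, 0, 7, 2]
append stack[0]+stack[0] = 8+8 = 16 → [8, 8, 0, 7, 2, 16]
pop() removes 16 → [8, 8, 0, 7, 2]
append stack[2]+stack[0] = 0+8 = 8 → [8, 8, 0, 7, 2, 8]
stack[5] = stack[0]+stack[0] = 8+8 = 16 → [8, 8, 0, 7, 2, 16]

[8, 8, 0, 7, 2, 16]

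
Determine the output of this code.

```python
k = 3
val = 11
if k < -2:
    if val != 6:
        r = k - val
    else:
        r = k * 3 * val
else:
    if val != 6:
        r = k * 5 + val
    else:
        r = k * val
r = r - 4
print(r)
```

k=3, val=11
k < -2 is False; val != 6 is True
→ r = k * 5 + val = 26
r = 26-4 = 22

22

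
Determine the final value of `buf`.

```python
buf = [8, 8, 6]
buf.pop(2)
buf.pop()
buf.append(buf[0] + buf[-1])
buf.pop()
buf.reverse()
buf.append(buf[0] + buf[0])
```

pop(2) removes 6 → [8, 8]
pop() removes 8 → [8]
append buf[0]+buf[-1] = 8+8 = 16 → [8, 16]
pop() removes 16 → [8]
reverse → [8]
append buf[0]+buf[0] = 8+8 = 16 → [8, 16]

[8, 16]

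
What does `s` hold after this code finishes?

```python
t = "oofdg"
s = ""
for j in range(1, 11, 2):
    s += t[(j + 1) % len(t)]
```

j=1: add t[2]='f' → 'f'
j=3: add t[4]='g' → 'fg'
j=5: add t[1]='o' → 'fgo'
j=7: add t[3]='d' → 'fgod'
j=9: add t[0]='o' → 'fgodo'

'fgodo'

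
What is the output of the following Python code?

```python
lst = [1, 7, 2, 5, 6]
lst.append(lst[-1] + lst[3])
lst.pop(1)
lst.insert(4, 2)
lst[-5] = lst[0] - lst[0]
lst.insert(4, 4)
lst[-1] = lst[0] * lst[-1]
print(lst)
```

[1, 0, 5, 6, 4, 2, 11]

append lst[-1]+lst[3] = 6+5 = 11 → [1, 7, 2, 5, 6, 11]
pop(1) removes 7 → [1, 2, 5, 6, 11]
insert 2 at 4 → [1, 2, 5, 6, 2, 11]
lst[-5] = lst[0]-lst[0] = 1-1 = 0 → [1, 0, 5, 6, 2, 11]
insert 4 at 4 → [1, 0, 5, 6, 4, 2, 11]
lst[-1] = lst[0]*lst[-1] = 1*11 = 11 → [1, 0, 5, 6, 4, 2, 11]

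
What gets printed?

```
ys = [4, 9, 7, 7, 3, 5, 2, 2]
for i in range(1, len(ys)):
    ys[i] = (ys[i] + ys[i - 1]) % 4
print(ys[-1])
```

i=1: ys[1] = (9+4)%4 = 1 → [4, 1, 7, 7, 3, 5, 2, 2]
i=2: ys[2] = (7+1)%4 = 0 → [4, 1, 0, 7, 3, 5, 2, 2]
i=3: ys[3] = (7+0)%4 = 3 → [4, 1, 0, 3, 3, 5, 2, 2]
i=4: ys[4] = (3+3)%4 = 2 → [4, 1, 0, 3, 2, 5, 2, 2]
i=5: ys[5] = (5+2)%4 = 3 → [4, 1, 0, 3, 2, 3, 2, 2]
i=6: ys[6] = (2+3)%4 = 1 → [4, 1, 0, 3, 2, 3, 1, 2]
i=7: ys[7] = (2+1)%4 = 3 → [4, 1, 0, 3, 2, 3, 1, 3]

3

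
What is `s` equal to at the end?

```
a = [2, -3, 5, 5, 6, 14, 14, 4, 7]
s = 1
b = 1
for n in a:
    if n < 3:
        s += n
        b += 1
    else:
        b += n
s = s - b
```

n=2: <3, s = 1+2 = 3; b=2
n=-3: <3, s = 3+(-3) = 0; b=3
n=5: not <3; b=8
n=5: not <3; b=13
n=6: not <3; b=19
n=14: not <3; b=33
n=14: not <3; b=47
n=4: not <3; b=51
n=7: not <3; b=58
s-b = 0-58 = -58

-58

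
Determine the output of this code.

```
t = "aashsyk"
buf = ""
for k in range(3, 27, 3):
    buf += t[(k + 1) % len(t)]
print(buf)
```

k=3: add t[4]='s' → 's'
k=6: add t[0]='a' → 'sa'
k=9: add t[3]='h' → 'sah'
k=12: add t[6]='k' → 'sahk'
k=15: add t[2]='s' → 'sahks'
k=18: add t[5]='y' → 'sahksy'
k=21: add t[1]='a' → 'sahksya'
k=24: add t[4]='s' → 'sahksyas'

sahksyas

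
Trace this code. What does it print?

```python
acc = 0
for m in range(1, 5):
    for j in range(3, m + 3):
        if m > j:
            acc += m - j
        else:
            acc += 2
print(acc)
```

19

m=1,j=3: not 1>3, acc = 0+2 = 2
m=2,j=3: not 2>3, acc = 2+2 = 4
m=2,j=4: not 2>4, acc = 4+2 = 6
m=3,j=3: not 3>3, acc = 6+2 = 8
m=3,j=4: not 3>4, acc = 8+2 = 10
m=3,j=5: not 3>5, acc = 10+2 = 12
m=4,j=3: 4>3, acc = 12+1 = 13
m=4,j=4: not 4>4, acc = 13+2 = 15
m=4,j=5: not 4>5, acc = 15+2 = 17
m=4,j=6: not 4>6, acc = 17+2 = 19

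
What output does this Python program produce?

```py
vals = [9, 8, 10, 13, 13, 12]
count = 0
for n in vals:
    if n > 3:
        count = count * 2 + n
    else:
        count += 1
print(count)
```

586

n=9: >3, count = 0*2+9 = 9
n=8: >3, count = 9*2+8 = 26
n=10: >3, count = 26*2+10 = 62
n=13: >3, count = 62*2+13 = 137
n=13: >3, count = 137*2+13 = 287
n=12: >3, count = 287*2+12 = 586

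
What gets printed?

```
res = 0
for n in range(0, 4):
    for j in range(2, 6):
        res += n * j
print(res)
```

n=0,j=2: res = 0+0 = 0
n=0,j=3: res = 0+0 = 0
n=0,j=4: res = 0+0 = 0
n=0,j=5: res = 0+0 = 0
n=1,j=2: res = 0+2 = 2
n=1,j=3: res = 2+3 = 5
n=1,j=4: res = 5+4 = 9
n=1,j=5: res = 9+5 = 14
n=2,j=2: res = 14+4 = 18
n=2,j=3: res = 18+6 = 24
n=2,j=4: res = 24+8 = 32
n=2,j=5: res = 32+10 = 42
n=3,j=2: res = 42+6 = 48
n=3,j=3: res = 48+9 = 57
n=3,j=4: res = 57+12 = 69
n=3,j=5: res = 69+15 = 84

84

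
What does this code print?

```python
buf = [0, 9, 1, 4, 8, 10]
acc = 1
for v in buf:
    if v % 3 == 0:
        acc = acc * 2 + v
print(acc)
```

13

v=0: %3==0, acc = 1*2+0 = 2
v=9: %3==0, acc = 2*2+9 = 13
v=1: not %3==0
v=4: not %3==0
v=8: not %3==0
v=10: not %3==0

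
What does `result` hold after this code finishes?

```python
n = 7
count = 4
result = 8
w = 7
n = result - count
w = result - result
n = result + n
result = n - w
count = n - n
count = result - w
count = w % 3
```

12

n = 8-4 = 4
w = 8-8 = 0
n = 8+4 = 12
result = 12-0 = 12
count = 12-12 = 0
count = 12-0 = 12
count = 0%3 = 0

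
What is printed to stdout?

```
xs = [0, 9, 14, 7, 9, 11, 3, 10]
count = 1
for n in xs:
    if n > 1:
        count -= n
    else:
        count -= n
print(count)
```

-62

n=0: not >1, count = 1-0 = 1
n=9: >1, count = 1-9 = -8
n=14: >1, count = (-8)-14 = -22
n=7: >1, count = (-22)-7 = -29
n=9: >1, count = (-29)-9 = -38
n=11: >1, count = (-38)-11 = -49
n=3: >1, count = (-49)-3 = -52
n=10: >1, count = (-52)-10 = -62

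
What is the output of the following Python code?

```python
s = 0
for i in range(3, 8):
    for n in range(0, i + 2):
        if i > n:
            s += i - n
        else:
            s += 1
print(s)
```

90

i=3,n=0: 3>0, s = 0+3 = 3
i=3,n=1: 3>1, s = 3+2 = 5
i=3,n=2: 3>2, s = 5+1 = 6
i=3,n=3: not 3>3, s = 6+1 = 7
i=3,n=4: not 3>4, s = 7+1 = 8
i=4,n=0: 4>0, s = 8+4 = 12
i=4,n=1: 4>1, s = 12+3 = 15
i=4,n=2: 4>2, s = 15+2 = 17
i=4,n=3: 4>3, s = 17+1 = 18
i=4,n=4: not 4>4, s = 18+1 = 19
i=4,n=5: not 4>5, s = 19+1 = 20
i=5,n=0: 5>0, s = 20+5 = 25
i=5,n=1: 5>1, s = 25+4 = 29
i=5,n=2: 5>2, s = 29+3 = 32
i=5,n=3: 5>3, s = 32+2 = 34
i=5,n=4: 5>4, s = 34+1 = 35
i=5,n=5: not 5>5, s = 35+1 = 36
i=5,n=6: not 5>6, s = 36+1 = 37
i=6,n=0: 6>0, s = 37+6 = 43
i=6,n=1: 6>1, s = 43+5 = 48
i=6,n=2: 6>2, s = 48+4 = 52
i=6,n=3: 6>3, s = 52+3 = 55
i=6,n=4: 6>4, s = 55+2 = 57
i=6,n=5: 6>5, s = 57+1 = 58
i=6,n=6: not 6>6, s = 58+1 = 59
i=6,n=7: not 6>7, s = 59+1 = 60
i=7,n=0: 7>0, s = 60+7 = 67
i=7,n=1: 7>1, s = 67+6 = 73
i=7,n=2: 7>2, s = 73+5 = 78
i=7,n=3: 7>3, s = 78+4 = 82
i=7,n=4: 7>4, s = 82+3 = 85
i=7,n=5: 7>5, s = 85+2 = 87
i=7,n=6: 7>6, s = 87+1 = 88
i=7,n=7: not 7>7, s = 88+1 = 89
i=7,n=8: not 7>8, s = 89+1 = 90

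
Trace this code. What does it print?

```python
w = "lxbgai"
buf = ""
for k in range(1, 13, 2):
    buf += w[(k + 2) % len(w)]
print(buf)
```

k=1: add w[3]='g' → 'g'
k=3: add w[5]='i' → 'gi'
k=5: add w[1]='x' → 'gix'
k=7: add w[3]='g' → 'gixg'
k=9: add w[5]='i' → 'gixgi'
k=11: add w[1]='x' → 'gixgix'

gixgix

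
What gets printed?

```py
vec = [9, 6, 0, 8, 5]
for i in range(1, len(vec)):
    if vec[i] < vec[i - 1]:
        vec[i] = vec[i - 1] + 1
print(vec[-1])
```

i=1: 6<9, vec[1] = 9+1 = 10 → [9, 10, 0, 8, 5]
i=2: 0<10, vec[2] = 10+1 = 11 → [9, 10, 11, 8, 5]
i=3: 8<11, vec[3] = 11+1 = 12 → [9, 10, 11, 12, 5]
i=4: 5<12, vec[4] = 12+1 = 13 → [9, 10, 11, 12, 13]

13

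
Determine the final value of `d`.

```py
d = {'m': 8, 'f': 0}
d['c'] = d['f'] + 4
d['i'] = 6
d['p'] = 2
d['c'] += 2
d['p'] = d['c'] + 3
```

{'m': 8, 'f': 0, 'c': 6, 'i': 6, 'p': 9}

d['c'] = d['f']+4 = 4 → {'m': 8, 'f': 0, 'c': 4}
d['i'] = 6 → {'m': 8, 'f': 0, 'c': 4, 'i': 6}
d['p'] = 2 → {'m': 8, 'f': 0, 'c': 4, 'i': 6, 'p': 2}
d['c'] = 4+2 = 6 → {'m': 8, 'f': 0, 'c': 6, 'i': 6, 'p': 2}
d['p'] = d['c']+3 = 9 → {'m': 8, 'f': 0, 'c': 6, 'i': 6, 'p': 9}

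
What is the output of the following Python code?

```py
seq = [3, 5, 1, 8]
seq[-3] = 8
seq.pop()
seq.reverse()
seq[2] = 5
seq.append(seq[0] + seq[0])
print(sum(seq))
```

16

seq[-3] = 8 → [3, 8, 1, 8]
pop() removes 8 → [3, 8, 1]
reverse → [1, 8, 3]
seq[2] = 5 → [1, 8, 5]
append seq[0]+seq[0] = 1+1 = 2 → [1, 8, 5, 2]
sum = 16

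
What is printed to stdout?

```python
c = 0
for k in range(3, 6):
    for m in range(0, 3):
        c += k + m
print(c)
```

k=3,m=0: c = 0+3 = 3
k=3,m=1: c = 3+4 = 7
k=3,m=2: c = 7+5 = 12
k=4,m=0: c = 12+4 = 16
k=4,m=1: c = 16+5 = 21
k=4,m=2: c = 21+6 = 27
k=5,m=0: c = 27+5 = 32
k=5,m=1: c = 32+6 = 38
k=5,m=2: c = 38+7 = 45

45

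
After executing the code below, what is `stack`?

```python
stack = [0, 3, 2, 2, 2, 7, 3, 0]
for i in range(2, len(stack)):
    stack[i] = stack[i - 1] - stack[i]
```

[0, 3, 1, -1, -3, -10, -13, -13]

i=2: stack[2] = 3-2 = 1 → [0, 3, 1, 2, 2, 7, 3, 0]
i=3: stack[3] = 1-2 = -1 → [0, 3, 1, -1, 2, 7, 3, 0]
i=4: stack[4] = (-1)-2 = -3 → [0, 3, 1, -1, -3, 7, 3, 0]
i=5: stack[5] = (-3)-7 = -10 → [0, 3, 1, -1, -3, -10, 3, 0]
i=6: stack[6] = (-10)-3 = -13 → [0, 3, 1, -1, -3, -10, -13, 0]
i=7: stack[7] = (-13)-0 = -13 → [0, 3, 1, -1, -3, -10, -13, -13]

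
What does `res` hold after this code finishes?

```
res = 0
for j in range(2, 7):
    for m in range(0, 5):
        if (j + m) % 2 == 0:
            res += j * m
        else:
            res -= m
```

80

j=2,m=0: even sum, res = 0+0 = 0
j=2,m=1: odd sum, res = 0-1 = -1
j=2,m=2: even sum, res = (-1)+4 = 3
j=2,m=3: odd sum, res = 3-3 = 0
j=2,m=4: even sum, res = 0+8 = 8
j=3,m=0: odd sum, res = 8-0 = 8
j=3,m=1: even sum, res = 8+3 = 11
j=3,m=2: odd sum, res = 11-2 = 9
j=3,m=3: even sum, res = 9+9 = 18
j=3,m=4: odd sum, res = 18-4 = 14
j=4,m=0: even sum, res = 14+0 = 14
j=4,m=1: odd sum, res = 14-1 = 13
j=4,m=2: even sum, res = 13+8 = 21
j=4,m=3: odd sum, res = 21-3 = 18
j=4,m=4: even sum, res = 18+16 = 34
j=5,m=0: odd sum, res = 34-0 = 34
j=5,m=1: even sum, res = 34+5 = 39
j=5,m=2: odd sum, res = 39-2 = 37
j=5,m=3: even sum, res = 37+15 = 52
j=5,m=4: odd sum, res = 52-4 = 48
j=6,m=0: even sum, res = 48+0 = 48
j=6,m=1: odd sum, res = 48-1 = 47
j=6,m=2: even sum, res = 47+12 = 59
j=6,m=3: odd sum, res = 59-3 = 56
j=6,m=4: even sum, res = 56+24 = 80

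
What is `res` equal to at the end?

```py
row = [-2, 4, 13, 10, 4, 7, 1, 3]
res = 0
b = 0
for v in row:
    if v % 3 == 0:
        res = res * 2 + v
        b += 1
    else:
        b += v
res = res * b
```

114

v=-2: not %3==0; b=-2
v=4: not %3==0; b=2
v=13: not %3==0; b=15
v=10: not %3==0; b=25
v=4: not %3==0; b=29
v=7: not %3==0; b=36
v=1: not %3==0; b=37
v=3: %3==0, res = 0*2+3 = 3; b=38
res*b = 3*38 = 114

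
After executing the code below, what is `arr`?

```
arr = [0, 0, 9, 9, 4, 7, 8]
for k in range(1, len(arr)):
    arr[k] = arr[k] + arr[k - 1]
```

k=1: arr[1] = 0+0 = 0 → [0, 0, 9, 9, 4, 7, 8]
k=2: arr[2] = 9+0 = 9 → [0, 0, 9, 9, 4, 7, 8]
k=3: arr[3] = 9+9 = 18 → [0, 0, 9, 18, 4, 7, 8]
k=4: arr[4] = 4+18 = 22 → [0, 0, 9, 18, 22, 7, 8]
k=5: arr[5] = 7+22 = 29 → [0, 0, 9, 18, 22, 29, 8]
k=6: arr[6] = 8+29 = 37 → [0, 0, 9, 18, 22, 29, 37]

[0, 0, 9, 18, 22, 29, 37]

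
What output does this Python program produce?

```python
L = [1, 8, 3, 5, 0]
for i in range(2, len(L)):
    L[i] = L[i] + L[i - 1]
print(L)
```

i=2: L[2] = 3+8 = 11 → [1, 8, 11, 5, 0]
i=3: L[3] = 5+11 = 16 → [1, 8, 11, 16, 0]
i=4: L[4] = 0+16 = 16 → [1, 8, 11, 16, 16]

[1, 8, 11, 16, 16]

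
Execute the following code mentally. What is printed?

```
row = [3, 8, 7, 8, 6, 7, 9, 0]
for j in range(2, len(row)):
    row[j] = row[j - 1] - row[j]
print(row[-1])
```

j=2: row[2] = 8-7 = 1 → [3, 8, 1, 8, 6, 7, 9, 0]
j=3: row[3] = 1-8 = -7 → [3, 8, 1, -7, 6, 7, 9, 0]
j=4: row[4] = (-7)-6 = -13 → [3, 8, 1, -7, -13, 7, 9, 0]
j=5: row[5] = (-13)-7 = -20 → [3, 8, 1, -7, -13, -20, 9, 0]
j=6: row[6] = (-20)-9 = -29 → [3, 8, 1, -7, -13, -20, -29, 0]
j=7: row[7] = (-29)-0 = -29 → [3, 8, 1, -7, -13, -20, -29, -29]

-29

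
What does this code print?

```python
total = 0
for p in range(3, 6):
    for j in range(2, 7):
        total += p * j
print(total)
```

240

p=3,j=2: total = 0+6 = 6
p=3,j=3: total = 6+9 = 15
p=3,j=4: total = 15+12 = 27
p=3,j=5: total = 27+15 = 42
p=3,j=6: total = 42+18 = 60
p=4,j=2: total = 60+8 = 68
p=4,j=3: total = 68+12 = 80
p=4,j=4: total = 80+16 = 96
p=4,j=5: total = 96+20 = 116
p=4,j=6: total = 116+24 = 140
p=5,j=2: total = 140+10 = 150
p=5,j=3: total = 150+15 = 165
p=5,j=4: total = 165+20 = 185
p=5,j=5: total = 185+25 = 210
p=5,j=6: total = 210+30 = 240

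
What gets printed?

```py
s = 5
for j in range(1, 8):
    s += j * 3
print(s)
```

89

j=1: s = 5+1*3 = 8
j=2: s = 8+2*3 = 14
j=3: s = 14+3*3 = 23
j=4: s = 23+4*3 = 35
j=5: s = 35+5*3 = 50
j=6: s = 50+6*3 = 68
j=7: s = 68+7*3 = 89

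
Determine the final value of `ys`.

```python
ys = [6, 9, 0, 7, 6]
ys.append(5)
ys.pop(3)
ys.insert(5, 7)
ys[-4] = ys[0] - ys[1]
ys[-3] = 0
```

append 5 → [6, 9, 0, 7, 6, 5]
pop(3) removes 7 → [6, 9, 0, 6, 5]
insert 7 at 5 → [6, 9, 0, 6, 5, 7]
ys[-4] = ys[0]-ys[1] = 6-9 = -3 → [6, 9, -3, 6, 5, 7]
ys[-3] = 0 → [6, 9, -3, 0, 5, 7]

[6, 9, -3, 0, 5, 7]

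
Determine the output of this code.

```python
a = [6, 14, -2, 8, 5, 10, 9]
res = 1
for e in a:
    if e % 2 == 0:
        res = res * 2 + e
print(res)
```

258

e=6: even, res = 1*2+6 = 8
e=14: even, res = 8*2+14 = 30
e=-2: even, res = 30*2+(-2) = 58
e=8: even, res = 58*2+8 = 124
e=5: not even
e=10: even, res = 124*2+10 = 258
e=9: not even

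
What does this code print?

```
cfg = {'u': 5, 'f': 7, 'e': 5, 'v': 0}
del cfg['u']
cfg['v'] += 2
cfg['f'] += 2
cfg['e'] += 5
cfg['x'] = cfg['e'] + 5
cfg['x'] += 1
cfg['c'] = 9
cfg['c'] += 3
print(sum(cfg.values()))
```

del 'u' → {'f': 7, 'e': 5, 'v': 0}
cfg['v'] = 0+2 = 2 → {'f': 7, 'e': 5, 'v': 2}
cfg['f'] = 7+2 = 9 → {'f': 9, 'e': 5, 'v': 2}
cfg['e'] = 5+5 = 10 → {'f': 9, 'e': 10, 'v': 2}
cfg['x'] = cfg['e']+5 = 15 → {'f': 9, 'e': 10, 'v': 2, 'x': 15}
cfg['x'] = 15+1 = 16 → {'f': 9, 'e': 10, 'v': 2, 'x': 16}
cfg['c'] = 9 → {'f': 9, 'e': 10, 'v': 2, 'x': 16, 'c': 9}
cfg['c'] = 9+3 = 12 → {'f': 9, 'e': 10, 'v': 2, 'x': 16, 'c': 12}
sum of values = 49

49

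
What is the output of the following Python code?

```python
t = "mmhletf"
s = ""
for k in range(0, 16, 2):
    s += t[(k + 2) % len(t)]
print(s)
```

hefmltmh

k=0: add t[2]='h' → 'h'
k=2: add t[4]='e' → 'he'
k=4: add t[6]='f' → 'hef'
k=6: add t[1]='m' → 'hefm'
k=8: add t[3]='l' → 'hefml'
k=10: add t[5]='t' → 'hefmlt'
k=12: add t[0]='m' → 'hefmltm'
k=14: add t[2]='h' → 'hefmltmh'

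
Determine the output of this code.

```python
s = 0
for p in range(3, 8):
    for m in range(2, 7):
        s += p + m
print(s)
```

225

p=3,m=2: s = 0+5 = 5
p=3,m=3: s = 5+6 = 11
p=3,m=4: s = 11+7 = 18
p=3,m=5: s = 18+8 = 26
p=3,m=6: s = 26+9 = 35
p=4,m=2: s = 35+6 = 41
p=4,m=3: s = 41+7 = 48
p=4,m=4: s = 48+8 = 56
p=4,m=5: s = 56+9 = 65
p=4,m=6: s = 65+10 = 75
p=5,m=2: s = 75+7 = 82
p=5,m=3: s = 82+8 = 90
p=5,m=4: s = 90+9 = 99
p=5,m=5: s = 99+10 = 109
p=5,m=6: s = 109+11 = 120
p=6,m=2: s = 120+8 = 128
p=6,m=3: s = 128+9 = 137
p=6,m=4: s = 137+10 = 147
p=6,m=5: s = 147+11 = 158
p=6,m=6: s = 158+12 = 170
p=7,m=2: s = 170+9 = 179
p=7,m=3: s = 179+10 = 189
p=7,m=4: s = 189+11 = 200
p=7,m=5: s = 200+12 = 212
p=7,m=6: s = 212+13 = 225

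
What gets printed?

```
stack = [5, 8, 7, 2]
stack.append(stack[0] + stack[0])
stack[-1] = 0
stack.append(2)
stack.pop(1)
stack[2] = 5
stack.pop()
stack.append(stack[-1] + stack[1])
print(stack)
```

append stack[0]+stack[0] = 5+5 = 10 → [5, 8, 7, 2, 10]
stack[-1] = 0 → [5, 8, 7, 2, 0]
append 2 → [5, 8, 7, 2, 0, 2]
pop(1) removes 8 → [5, 7, 2, 0, 2]
stack[2] = 5 → [5, 7, 5, 0, 2]
pop() removes 2 → [5, 7, 5, 0]
append stack[-1]+stack[1] = 0+7 = 7 → [5, 7, 5, 0, 7]

[5, 7, 5, 0, 7]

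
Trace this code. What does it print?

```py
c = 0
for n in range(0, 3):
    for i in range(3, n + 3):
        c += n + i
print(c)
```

15

n=1,i=3: c = 0+4 = 4
n=2,i=3: c = 4+5 = 9
n=2,i=4: c = 9+6 = 15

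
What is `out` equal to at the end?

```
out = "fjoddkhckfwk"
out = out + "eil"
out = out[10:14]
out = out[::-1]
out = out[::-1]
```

+ 'eil' → 'fjoddkhckfwkeil'
slice [10:14] → 'wkei'
reverse → 'iekw'
reverse → 'wkei'

'wkei'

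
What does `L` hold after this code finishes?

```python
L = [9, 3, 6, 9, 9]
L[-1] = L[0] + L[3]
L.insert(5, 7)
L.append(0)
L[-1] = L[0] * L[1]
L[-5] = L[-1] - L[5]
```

[9, 3, 20, 9, 18, 7, 27]

L[-1] = L[0]+L[3] = 9+9 = 18 → [9, 3, 6, 9, 18]
insert 7 at 5 → [9, 3, 6, 9, 18, 7]
append 0 → [9, 3, 6, 9, 18, 7, 0]
L[-1] = L[0]*L[1] = 9*3 = 27 → [9, 3, 6, 9, 18, 7, 27]
L[-5] = L[-1]-L[5] = 27-7 = 20 → [9, 3, 20, 9, 18, 7, 27]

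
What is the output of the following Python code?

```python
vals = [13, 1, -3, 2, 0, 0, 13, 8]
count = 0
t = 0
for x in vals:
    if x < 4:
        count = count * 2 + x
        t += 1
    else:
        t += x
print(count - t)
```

-39

x=13: not <4; t=13
x=1: <4, count = 0*2+1 = 1; t=14
x=-3: <4, count = 1*2+(-3) = -1; t=15
x=2: <4, count = (-1)*2+2 = 0; t=16
x=0: <4, count = 0*2+0 = 0; t=17
x=0: <4, count = 0*2+0 = 0; t=18
x=13: not <4; t=31
x=8: not <4; t=39
count-t = 0-39 = -39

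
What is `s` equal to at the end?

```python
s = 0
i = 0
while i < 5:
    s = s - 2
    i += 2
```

-6

i=0: s = 0-2 = -2
i=2: s = (-2)-2 = -4
i=4: s = (-4)-2 = -6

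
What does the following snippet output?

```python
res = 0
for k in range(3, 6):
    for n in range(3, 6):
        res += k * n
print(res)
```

k=3,n=3: res = 0+9 = 9
k=3,n=4: res = 9+12 = 21
k=3,n=5: res = 21+15 = 36
k=4,n=3: res = 36+12 = 48
k=4,n=4: res = 48+16 = 64
k=4,n=5: res = 64+20 = 84
k=5,n=3: res = 84+15 = 99
k=5,n=4: res = 99+20 = 119
k=5,n=5: res = 119+25 = 144

144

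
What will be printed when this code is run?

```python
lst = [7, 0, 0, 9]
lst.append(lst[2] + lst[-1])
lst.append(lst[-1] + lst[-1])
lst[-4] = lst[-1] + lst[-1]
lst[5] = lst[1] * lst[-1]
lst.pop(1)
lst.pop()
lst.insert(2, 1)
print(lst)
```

append lst[2]+lst[-1] = 0+9 = 9 → [7, 0, 0, 9, 9]
append lst[-1]+lst[-1] = 9+9 = 18 → [7, 0, 0, 9, 9, 18]
lst[-4] = lst[-1]+lst[-1] = 18+18 = 36 → [7, 0, 36, 9, 9, 18]
lst[5] = lst[1]*lst[-1] = 0*18 = 0 → [7, 0, 36, 9, 9, 0]
pop(1) removes 0 → [7, 36, 9, 9, 0]
pop() removes 0 → [7, 36, 9, 9]
insert 1 at 2 → [7, 36, 1, 9, 9]

[7, 36, 1, 9, 9]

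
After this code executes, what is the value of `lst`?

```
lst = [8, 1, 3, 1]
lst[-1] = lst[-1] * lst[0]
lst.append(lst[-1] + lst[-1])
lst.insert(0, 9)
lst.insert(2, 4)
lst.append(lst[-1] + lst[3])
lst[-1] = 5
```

[9, 8, 4, 1, 3, 8, 16, 5]

lst[-1] = lst[-1]*lst[0] = 1*8 = 8 → [8, 1, 3, 8]
append lst[-1]+lst[-1] = 8+8 = 16 → [8, 1, 3, 8, 16]
insert 9 at 0 → [9, 8, 1, 3, 8, 16]
insert 4 at 2 → [9, 8, 4, 1, 3, 8, 16]
append lst[-1]+lst[3] = 16+1 = 17 → [9, 8, 4, 1, 3, 8, 16, 17]
lst[-1] = 5 → [9, 8, 4, 1, 3, 8, 16, 5]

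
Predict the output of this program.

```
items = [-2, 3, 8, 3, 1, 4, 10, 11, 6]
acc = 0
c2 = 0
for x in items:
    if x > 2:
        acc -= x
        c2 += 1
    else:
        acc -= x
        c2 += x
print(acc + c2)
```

x=-2: not >2, acc = 0-(-2) = 2; c2=-2
x=3: >2, acc = 2-3 = -1; c2=-1
x=8: >2, acc = (-1)-8 = -9; c2=0
x=3: >2, acc = (-9)-3 = -12; c2=1
x=1: not >2, acc = (-12)-1 = -13; c2=2
x=4: >2, acc = (-13)-4 = -17; c2=3
x=10: >2, acc = (-17)-10 = -27; c2=4
x=11: >2, acc = (-27)-11 = -38; c2=5
x=6: >2, acc = (-38)-6 = -44; c2=6
acc+c2 = (-44)+6 = -38

-38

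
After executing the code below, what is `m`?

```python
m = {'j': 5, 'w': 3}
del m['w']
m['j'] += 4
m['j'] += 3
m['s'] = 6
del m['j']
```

del 'w' → {'j': 5}
m['j'] = 5+4 = 9 → {'j': 9}
m['j'] = 9+3 = 12 → {'j': 12}
m['s'] = 6 → {'j': 12, 's': 6}
del 'j' → {'s': 6}

{'s': 6}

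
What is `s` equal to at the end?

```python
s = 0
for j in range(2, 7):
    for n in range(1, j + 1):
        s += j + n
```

j=2,n=1: s = 0+3 = 3
j=2,n=2: s = 3+4 = 7
j=3,n=1: s = 7+4 = 11
j=3,n=2: s = 11+5 = 16
j=3,n=3: s = 16+6 = 22
j=4,n=1: s = 22+5 = 27
j=4,n=2: s = 27+6 = 33
j=4,n=3: s = 33+7 = 40
j=4,n=4: s = 40+8 = 48
j=5,n=1: s = 48+6 = 54
j=5,n=2: s = 54+7 = 61
j=5,n=3: s = 61+8 = 69
j=5,n=4: s = 69+9 = 78
j=5,n=5: s = 78+10 = 88
j=6,n=1: s = 88+7 = 95
j=6,n=2: s = 95+8 = 103
j=6,n=3: s = 103+9 = 112
j=6,n=4: s = 112+10 = 122
j=6,n=5: s = 122+11 = 133
j=6,n=6: s = 133+12 = 145

145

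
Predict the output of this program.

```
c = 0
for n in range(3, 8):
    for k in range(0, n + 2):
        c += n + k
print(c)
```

295

n=3,k=0: c = 0+3 = 3
n=3,k=1: c = 3+4 = 7
n=3,k=2: c = 7+5 = 12
n=3,k=3: c = 12+6 = 18
n=3,k=4: c = 18+7 = 25
n=4,k=0: c = 25+4 = 29
n=4,k=1: c = 29+5 = 34
n=4,k=2: c = 34+6 = 40
n=4,k=3: c = 40+7 = 47
n=4,k=4: c = 47+8 = 55
n=4,k=5: c = 55+9 = 64
n=5,k=0: c = 64+5 = 69
n=5,k=1: c = 69+6 = 75
n=5,k=2: c = 75+7 = 82
n=5,k=3: c = 82+8 = 90
n=5,k=4: c = 90+9 = 99
n=5,k=5: c = 99+10 = 109
n=5,k=6: c = 109+11 = 120
n=6,k=0: c = 120+6 = 126
n=6,k=1: c = 126+7 = 133
n=6,k=2: c = 133+8 = 141
n=6,k=3: c = 141+9 = 150
n=6,k=4: c = 150+10 = 160
n=6,k=5: c = 160+11 = 171
n=6,k=6: c = 171+12 = 183
n=6,k=7: c = 183+13 = 196
n=7,k=0: c = 196+7 = 203
n=7,k=1: c = 203+8 = 211
n=7,k=2: c = 211+9 = 220
n=7,k=3: c = 220+10 = 230
n=7,k=4: c = 230+11 = 241
n=7,k=5: c = 241+12 = 253
n=7,k=6: c = 253+13 = 266
n=7,k=7: c = 266+14 = 280
n=7,k=8: c = 280+15 = 295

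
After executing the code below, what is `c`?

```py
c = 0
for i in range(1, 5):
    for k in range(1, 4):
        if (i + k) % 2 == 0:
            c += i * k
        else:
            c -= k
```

i=1,k=1: even sum, c = 0+1 = 1
i=1,k=2: odd sum, c = 1-2 = -1
i=1,k=3: even sum, c = (-1)+3 = 2
i=2,k=1: odd sum, c = 2-1 = 1
i=2,k=2: even sum, c = 1+4 = 5
i=2,k=3: odd sum, c = 5-3 = 2
i=3,k=1: even sum, c = 2+3 = 5
i=3,k=2: odd sum, c = 5-2 = 3
i=3,k=3: even sum, c = 3+9 = 12
i=4,k=1: odd sum, c = 12-1 = 11
i=4,k=2: even sum, c = 11+8 = 19
i=4,k=3: odd sum, c = 19-3 = 16

16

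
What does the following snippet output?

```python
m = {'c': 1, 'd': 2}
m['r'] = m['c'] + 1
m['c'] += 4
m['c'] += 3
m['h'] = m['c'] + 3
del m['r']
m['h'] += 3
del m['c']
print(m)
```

m['r'] = m['c']+1 = 2 → {'c': 1, 'd': 2, 'r': 2}
m['c'] = 1+4 = 5 → {'c': 5, 'd': 2, 'r': 2}
m['c'] = 5+3 = 8 → {'c': 8, 'd': 2, 'r': 2}
m['h'] = m['c']+3 = 11 → {'c': 8, 'd': 2, 'r': 2, 'h': 11}
del 'r' → {'c': 8, 'd': 2, 'h': 11}
m['h'] = 11+3 = 14 → {'c': 8, 'd': 2, 'h': 14}
del 'c' → {'d': 2, 'h': 14}

{'d': 2, 'h': 14}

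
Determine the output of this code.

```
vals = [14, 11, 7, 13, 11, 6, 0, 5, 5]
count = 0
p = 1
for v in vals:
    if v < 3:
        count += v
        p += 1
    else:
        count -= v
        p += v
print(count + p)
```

v=14: not <3, count = 0-14 = -14; p=15
v=11: not <3, count = (-14)-11 = -25; p=26
v=7: not <3, count = (-25)-7 = -32; p=33
v=13: not <3, count = (-32)-13 = -45; p=46
v=11: not <3, count = (-45)-11 = -56; p=57
v=6: not <3, count = (-56)-6 = -62; p=63
v=0: <3, count = (-62)+0 = -62; p=64
v=5: not <3, count = (-62)-5 = -67; p=69
v=5: not <3, count = (-67)-5 = -72; p=74
count+p = (-72)+74 = 2

2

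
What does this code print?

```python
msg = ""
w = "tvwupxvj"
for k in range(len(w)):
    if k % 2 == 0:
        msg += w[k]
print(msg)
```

k=0: add 't' → 't'
k=1: skip
k=2: add 'w' → 'tw'
k=3: skip
k=4: add 'p' → 'twp'
k=5: skip
k=6: add 'v' → 'twpv'
k=7: skip

twpv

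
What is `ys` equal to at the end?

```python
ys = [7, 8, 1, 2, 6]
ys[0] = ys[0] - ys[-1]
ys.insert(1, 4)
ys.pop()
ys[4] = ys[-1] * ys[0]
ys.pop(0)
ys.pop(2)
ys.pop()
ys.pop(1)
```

[4]

ys[0] = ys[0]-ys[-1] = 7-6 = 1 → [1, 8, 1, 2, 6]
insert 4 at 1 → [1, 4, 8, 1, 2, 6]
pop() removes 6 → [1, 4, 8, 1, 2]
ys[4] = ys[-1]*ys[0] = 2*1 = 2 → [1, 4, 8, 1, 2]
pop(0) removes 1 → [4, 8, 1, 2]
pop(2) removes 1 → [4, 8, 2]
pop() removes 2 → [4, 8]
pop(1) removes 8 → [4]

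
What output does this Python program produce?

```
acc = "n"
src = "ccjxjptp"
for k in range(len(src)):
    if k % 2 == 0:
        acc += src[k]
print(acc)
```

k=0: add 'c' → 'nc'
k=1: skip
k=2: add 'j' → 'ncj'
k=3: skip
k=4: add 'j' → 'ncjj'
k=5: skip
k=6: add 't' → 'ncjjt'
k=7: skip

ncjjt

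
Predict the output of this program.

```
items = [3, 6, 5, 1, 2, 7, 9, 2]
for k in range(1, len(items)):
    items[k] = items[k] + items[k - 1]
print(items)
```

[3, 9, 14, 15, 17, 24, 33, 35]

k=1: items[1] = 6+3 = 9 → [3, 9, 5, 1, 2, 7, 9, 2]
k=2: items[2] = 5+9 = 14 → [3, 9, 14, 1, 2, 7, 9, 2]
k=3: items[3] = 1+14 = 15 → [3, 9, 14, 15, 2, 7, 9, 2]
k=4: items[4] = 2+15 = 17 → [3, 9, 14, 15, 17, 7, 9, 2]
k=5: items[5] = 7+17 = 24 → [3, 9, 14, 15, 17, 24, 9, 2]
k=6: items[6] = 9+24 = 33 → [3, 9, 14, 15, 17, 24, 33, 2]
k=7: items[7] = 2+33 = 35 → [3, 9, 14, 15, 17, 24, 33, 35]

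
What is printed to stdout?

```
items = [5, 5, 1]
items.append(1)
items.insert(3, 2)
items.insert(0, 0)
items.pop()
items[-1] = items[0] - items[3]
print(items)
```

[0, 5, 5, 1, -1]

append 1 → [5, 5, 1, 1]
insert 2 at 3 → [5, 5, 1, 2, 1]
insert 0 at 0 → [0, 5, 5, 1, 2, 1]
pop() removes 1 → [0, 5, 5, 1, 2]
items[-1] = items[0]-items[3] = 0-1 = -1 → [0, 5, 5, 1, -1]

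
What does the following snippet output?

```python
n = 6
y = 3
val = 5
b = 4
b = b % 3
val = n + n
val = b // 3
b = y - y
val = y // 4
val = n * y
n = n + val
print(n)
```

24

b = 4%3 = 1
val = 6+6 = 12
val = 1//3 = 0
b = 3-3 = 0
val = 3//4 = 0
val = 6*3 = 18
n = 6+18 = 24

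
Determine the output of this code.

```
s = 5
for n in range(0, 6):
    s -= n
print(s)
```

-10

n=0: s = 5-0 = 5
n=1: s = 5-1 = 4
n=2: s = 4-2 = 2
n=3: s = 2-3 = -1
n=4: s = (-1)-4 = -5
n=5: s = (-5)-5 = -10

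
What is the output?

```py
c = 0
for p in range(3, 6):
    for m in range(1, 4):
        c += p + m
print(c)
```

54

p=3,m=1: c = 0+4 = 4
p=3,m=2: c = 4+5 = 9
p=3,m=3: c = 9+6 = 15
p=4,m=1: c = 15+5 = 20
p=4,m=2: c = 20+6 = 26
p=4,m=3: c = 26+7 = 33
p=5,m=1: c = 33+6 = 39
p=5,m=2: c = 39+7 = 46
p=5,m=3: c = 46+8 = 54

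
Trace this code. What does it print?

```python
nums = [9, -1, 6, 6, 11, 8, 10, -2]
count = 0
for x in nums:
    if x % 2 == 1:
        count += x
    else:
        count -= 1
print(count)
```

x=9: odd, count = 0+9 = 9
x=-1: odd, count = 9+(-1) = 8
x=6: not odd, count = 8-1 = 7
x=6: not odd, count = 7-1 = 6
x=11: odd, count = 6+11 = 17
x=8: not odd, count = 17-1 = 16
x=10: not odd, count = 16-1 = 15
x=-2: not odd, count = 15-1 = 14

14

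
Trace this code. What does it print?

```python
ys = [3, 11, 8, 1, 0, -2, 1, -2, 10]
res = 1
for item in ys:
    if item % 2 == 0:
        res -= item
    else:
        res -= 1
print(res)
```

-17

item=3: not even, res = 1-1 = 0
item=11: not even, res = 0-1 = -1
item=8: even, res = (-1)-8 = -9
item=1: not even, res = (-9)-1 = -10
item=0: even, res = (-10)-0 = -10
item=-2: even, res = (-10)-(-2) = -8
item=1: not even, res = (-8)-1 = -9
item=-2: even, res = (-9)-(-2) = -7
item=10: even, res = (-7)-10 = -17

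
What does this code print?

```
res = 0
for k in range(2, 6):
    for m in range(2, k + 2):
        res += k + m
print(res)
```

102

k=2,m=2: res = 0+4 = 4
k=2,m=3: res = 4+5 = 9
k=3,m=2: res = 9+5 = 14
k=3,m=3: res = 14+6 = 20
k=3,m=4: res = 20+7 = 27
k=4,m=2: res = 27+6 = 33
k=4,m=3: res = 33+7 = 40
k=4,m=4: res = 40+8 = 48
k=4,m=5: res = 48+9 = 57
k=5,m=2: res = 57+7 = 64
k=5,m=3: res = 64+8 = 72
k=5,m=4: res = 72+9 = 81
k=5,m=5: res = 81+10 = 91
k=5,m=6: res = 91+11 = 102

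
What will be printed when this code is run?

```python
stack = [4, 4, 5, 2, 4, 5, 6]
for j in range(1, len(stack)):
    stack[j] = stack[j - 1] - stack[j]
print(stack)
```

[4, 0, -5, -7, -11, -16, -22]

j=1: stack[1] = 4-4 = 0 → [4, 0, 5, 2, 4, 5, 6]
j=2: stack[2] = 0-5 = -5 → [4, 0, -5, 2, 4, 5, 6]
j=3: stack[3] = (-5)-2 = -7 → [4, 0, -5, -7, 4, 5, 6]
j=4: stack[4] = (-7)-4 = -11 → [4, 0, -5, -7, -11, 5, 6]
j=5: stack[5] = (-11)-5 = -16 → [4, 0, -5, -7, -11, -16, 6]
j=6: stack[6] = (-16)-6 = -22 → [4, 0, -5, -7, -11, -16, -22]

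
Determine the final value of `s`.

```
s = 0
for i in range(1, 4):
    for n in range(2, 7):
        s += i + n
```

i=1,n=2: s = 0+3 = 3
i=1,n=3: s = 3+4 = 7
i=1,n=4: s = 7+5 = 12
i=1,n=5: s = 12+6 = 18
i=1,n=6: s = 18+7 = 25
i=2,n=2: s = 25+4 = 29
i=2,n=3: s = 29+5 = 34
i=2,n=4: s = 34+6 = 40
i=2,n=5: s = 40+7 = 47
i=2,n=6: s = 47+8 = 55
i=3,n=2: s = 55+5 = 60
i=3,n=3: s = 60+6 = 66
i=3,n=4: s = 66+7 = 73
i=3,n=5: s = 73+8 = 81
i=3,n=6: s = 81+9 = 90

90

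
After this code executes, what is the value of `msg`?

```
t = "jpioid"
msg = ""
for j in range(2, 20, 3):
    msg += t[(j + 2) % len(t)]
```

j=2: add t[4]='i' → 'i'
j=5: add t[1]='p' → 'ip'
j=8: add t[4]='i' → 'ipi'
j=11: add t[1]='p' → 'ipip'
j=14: add t[4]='i' → 'ipipi'
j=17: add t[1]='p' → 'ipipip'

'ipipip'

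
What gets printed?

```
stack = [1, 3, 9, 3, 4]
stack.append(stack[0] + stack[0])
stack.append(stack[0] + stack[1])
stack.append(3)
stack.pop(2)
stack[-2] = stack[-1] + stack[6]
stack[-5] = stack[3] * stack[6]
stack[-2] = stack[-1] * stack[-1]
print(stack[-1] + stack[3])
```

append stack[0]+stack[0] = 1+1 = 2 → [1, 3, 9, 3, 4, 2]
append stack[0]+stack[1] = 1+3 = 4 → [1, 3, 9, 3, 4, 2, 4]
append 3 → [1, 3, 9, 3, 4, 2, 4, 3]
pop(2) removes 9 → [1, 3, 3, 4, 2, 4, 3]
stack[-2] = stack[-1]+stack[6] = 3+3 = 6 → [1, 3, 3, 4, 2, 6, 3]
stack[-5] = stack[3]*stack[6] = 4*3 = 12 → [1, 3, 12, 4, 2, 6, 3]
stack[-2] = stack[-1]*stack[-1] = 3*3 = 9 → [1, 3, 12, 4, 2, 9, 3]
stack[-1]+stack[3] = 3+4 = 7

7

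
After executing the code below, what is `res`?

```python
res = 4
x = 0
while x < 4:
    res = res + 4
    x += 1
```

x=0: res = 4+4 = 8
x=1: res = 8+4 = 12
x=2: res = 12+4 = 16
x=3: res = 16+4 = 20

20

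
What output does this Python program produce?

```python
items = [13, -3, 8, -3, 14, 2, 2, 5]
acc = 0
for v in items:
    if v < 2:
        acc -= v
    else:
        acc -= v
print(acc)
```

-38

v=13: not <2, acc = 0-13 = -13
v=-3: <2, acc = (-13)-(-3) = -10
v=8: not <2, acc = (-10)-8 = -18
v=-3: <2, acc = (-18)-(-3) = -15
v=14: not <2, acc = (-15)-14 = -29
v=2: not <2, acc = (-29)-2 = -31
v=2: not <2, acc = (-31)-2 = -33
v=5: not <2, acc = (-33)-5 = -38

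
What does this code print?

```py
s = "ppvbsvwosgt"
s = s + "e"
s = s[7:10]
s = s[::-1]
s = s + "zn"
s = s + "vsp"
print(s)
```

+ 'e' → 'ppvbsvwosgte'
slice [7:10] → 'osg'
reverse → 'gso'
+ 'zn' → 'gsozn'
+ 'vsp' → 'gsoznvsp'

gsoznvsp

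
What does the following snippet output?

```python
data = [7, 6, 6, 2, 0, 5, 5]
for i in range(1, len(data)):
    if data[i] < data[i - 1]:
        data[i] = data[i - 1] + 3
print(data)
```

i=1: 6<7, data[1] = 7+3 = 10 → [7, 10, 6, 2, 0, 5, 5]
i=2: 6<10, data[2] = 10+3 = 13 → [7, 10, 13, 2, 0, 5, 5]
i=3: 2<13, data[3] = 13+3 = 16 → [7, 10, 13, 16, 0, 5, 5]
i=4: 0<16, data[4] = 16+3 = 19 → [7, 10, 13, 16, 19, 5, 5]
i=5: 5<19, data[5] = 19+3 = 22 → [7, 10, 13, 16, 19, 22, 5]
i=6: 5<22, data[6] = 22+3 = 25 → [7, 10, 13, 16, 19, 22, 25]

[7, 10, 13, 16, 19, 22, 25]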